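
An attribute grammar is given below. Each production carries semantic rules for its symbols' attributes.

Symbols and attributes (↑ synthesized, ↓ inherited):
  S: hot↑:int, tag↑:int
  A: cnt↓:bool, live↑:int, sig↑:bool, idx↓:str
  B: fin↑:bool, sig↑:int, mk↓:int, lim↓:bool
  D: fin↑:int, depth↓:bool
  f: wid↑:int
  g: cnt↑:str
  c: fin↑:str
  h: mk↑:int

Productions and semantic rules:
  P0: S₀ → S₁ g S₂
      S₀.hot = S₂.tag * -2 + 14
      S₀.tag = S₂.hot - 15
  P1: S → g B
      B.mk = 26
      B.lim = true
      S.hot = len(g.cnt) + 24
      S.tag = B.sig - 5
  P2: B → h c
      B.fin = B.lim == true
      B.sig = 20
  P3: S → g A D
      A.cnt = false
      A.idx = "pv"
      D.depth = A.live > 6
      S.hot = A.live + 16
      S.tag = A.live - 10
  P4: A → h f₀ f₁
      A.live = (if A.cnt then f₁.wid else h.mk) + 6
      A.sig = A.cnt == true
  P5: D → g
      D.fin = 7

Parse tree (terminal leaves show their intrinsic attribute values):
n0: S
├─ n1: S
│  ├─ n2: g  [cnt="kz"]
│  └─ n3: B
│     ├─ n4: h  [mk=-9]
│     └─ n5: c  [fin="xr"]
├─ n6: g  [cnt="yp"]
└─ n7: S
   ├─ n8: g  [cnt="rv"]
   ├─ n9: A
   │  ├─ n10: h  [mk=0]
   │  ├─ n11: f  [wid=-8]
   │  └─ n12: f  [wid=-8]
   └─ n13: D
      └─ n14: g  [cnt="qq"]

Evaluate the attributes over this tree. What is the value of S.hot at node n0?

1. n2.cnt = "kz"  [terminal]
2. n3.mk = 26  [26]
3. n3.lim = true  [true]
4. n4.mk = -9  [terminal]
5. n5.fin = "xr"  [terminal]
6. n3.fin = true  [B.lim == true]
7. n3.sig = 20  [20]
8. n1.hot = 26  [len(g.cnt) + 24]
9. n1.tag = 15  [B.sig - 5]
10. n6.cnt = "yp"  [terminal]
11. n8.cnt = "rv"  [terminal]
12. n9.cnt = false  [false]
13. n9.idx = "pv"  ["pv"]
14. n10.mk = 0  [terminal]
15. n11.wid = -8  [terminal]
16. n12.wid = -8  [terminal]
17. n9.live = 6  [(if A.cnt then f₁.wid else h.mk) + 6]
18. n9.sig = false  [A.cnt == true]
19. n13.depth = false  [A.live > 6]
20. n14.cnt = "qq"  [terminal]
21. n13.fin = 7  [7]
22. n7.hot = 22  [A.live + 16]
23. n7.tag = -4  [A.live - 10]
24. n0.hot = 22  [S₂.tag * -2 + 14]
25. n0.tag = 7  [S₂.hot - 15]

22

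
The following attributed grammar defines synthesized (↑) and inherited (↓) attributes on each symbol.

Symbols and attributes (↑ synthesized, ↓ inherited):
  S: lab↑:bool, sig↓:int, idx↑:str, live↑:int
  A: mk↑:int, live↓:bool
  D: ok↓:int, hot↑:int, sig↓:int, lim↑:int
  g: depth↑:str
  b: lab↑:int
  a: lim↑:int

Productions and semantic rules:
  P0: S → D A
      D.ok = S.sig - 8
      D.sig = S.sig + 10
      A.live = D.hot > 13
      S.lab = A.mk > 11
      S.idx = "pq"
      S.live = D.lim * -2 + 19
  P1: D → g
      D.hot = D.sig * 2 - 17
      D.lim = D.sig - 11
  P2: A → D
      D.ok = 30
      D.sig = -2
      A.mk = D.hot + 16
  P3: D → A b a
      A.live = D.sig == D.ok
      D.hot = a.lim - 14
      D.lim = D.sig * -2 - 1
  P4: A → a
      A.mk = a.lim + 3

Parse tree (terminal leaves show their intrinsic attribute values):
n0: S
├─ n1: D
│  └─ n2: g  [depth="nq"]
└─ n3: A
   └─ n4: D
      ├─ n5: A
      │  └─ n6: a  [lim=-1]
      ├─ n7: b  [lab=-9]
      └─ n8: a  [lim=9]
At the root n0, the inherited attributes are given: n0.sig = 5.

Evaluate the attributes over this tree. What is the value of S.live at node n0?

1. n0.sig = 5  [given at root]
2. n1.ok = -3  [S.sig - 8]
3. n1.sig = 15  [S.sig + 10]
4. n2.depth = "nq"  [terminal]
5. n1.hot = 13  [D.sig * 2 - 17]
6. n1.lim = 4  [D.sig - 11]
7. n3.live = false  [D.hot > 13]
8. n4.ok = 30  [30]
9. n4.sig = -2  [-2]
10. n5.live = false  [D.sig == D.ok]
11. n6.lim = -1  [terminal]
12. n5.mk = 2  [a.lim + 3]
13. n7.lab = -9  [terminal]
14. n8.lim = 9  [terminal]
15. n4.hot = -5  [a.lim - 14]
16. n4.lim = 3  [D.sig * -2 - 1]
17. n3.mk = 11  [D.hot + 16]
18. n0.lab = false  [A.mk > 11]
19. n0.idx = "pq"  ["pq"]
20. n0.live = 11  [D.lim * -2 + 19]

11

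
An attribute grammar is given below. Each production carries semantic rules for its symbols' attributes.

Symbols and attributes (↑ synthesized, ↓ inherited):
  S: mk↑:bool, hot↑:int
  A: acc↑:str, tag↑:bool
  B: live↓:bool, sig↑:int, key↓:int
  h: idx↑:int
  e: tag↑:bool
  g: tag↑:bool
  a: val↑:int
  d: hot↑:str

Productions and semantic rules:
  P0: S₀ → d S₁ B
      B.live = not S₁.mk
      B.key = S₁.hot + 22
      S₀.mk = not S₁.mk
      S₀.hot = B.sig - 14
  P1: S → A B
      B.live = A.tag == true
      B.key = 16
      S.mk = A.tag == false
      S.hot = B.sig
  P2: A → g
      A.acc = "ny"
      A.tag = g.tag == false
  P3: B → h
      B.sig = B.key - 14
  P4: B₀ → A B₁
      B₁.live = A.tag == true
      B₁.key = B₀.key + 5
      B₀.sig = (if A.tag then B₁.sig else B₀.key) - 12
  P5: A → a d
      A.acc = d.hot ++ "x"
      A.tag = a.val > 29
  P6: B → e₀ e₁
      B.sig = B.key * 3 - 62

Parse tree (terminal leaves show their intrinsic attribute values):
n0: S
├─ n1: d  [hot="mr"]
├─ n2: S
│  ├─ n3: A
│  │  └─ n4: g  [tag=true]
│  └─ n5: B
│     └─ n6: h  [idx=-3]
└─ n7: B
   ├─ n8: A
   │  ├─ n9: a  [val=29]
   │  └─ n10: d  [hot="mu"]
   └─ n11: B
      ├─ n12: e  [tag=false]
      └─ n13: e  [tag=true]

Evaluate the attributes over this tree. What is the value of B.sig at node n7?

1. n1.hot = "mr"  [terminal]
2. n4.tag = true  [terminal]
3. n3.acc = "ny"  ["ny"]
4. n3.tag = false  [g.tag == false]
5. n5.live = false  [A.tag == true]
6. n5.key = 16  [16]
7. n6.idx = -3  [terminal]
8. n5.sig = 2  [B.key - 14]
9. n2.mk = true  [A.tag == false]
10. n2.hot = 2  [B.sig]
11. n7.live = false  [not S₁.mk]
12. n7.key = 24  [S₁.hot + 22]
13. n9.val = 29  [terminal]
14. n10.hot = "mu"  [terminal]
15. n8.acc = "mux"  [d.hot ++ "x"]
16. n8.tag = false  [a.val > 29]
17. n11.live = false  [A.tag == true]
18. n11.key = 29  [B₀.key + 5]
19. n12.tag = false  [terminal]
20. n13.tag = true  [terminal]
21. n11.sig = 25  [B.key * 3 - 62]
22. n7.sig = 12  [(if A.tag then B₁.sig else B₀.key) - 12]
23. n0.mk = false  [not S₁.mk]
24. n0.hot = -2  [B.sig - 14]

12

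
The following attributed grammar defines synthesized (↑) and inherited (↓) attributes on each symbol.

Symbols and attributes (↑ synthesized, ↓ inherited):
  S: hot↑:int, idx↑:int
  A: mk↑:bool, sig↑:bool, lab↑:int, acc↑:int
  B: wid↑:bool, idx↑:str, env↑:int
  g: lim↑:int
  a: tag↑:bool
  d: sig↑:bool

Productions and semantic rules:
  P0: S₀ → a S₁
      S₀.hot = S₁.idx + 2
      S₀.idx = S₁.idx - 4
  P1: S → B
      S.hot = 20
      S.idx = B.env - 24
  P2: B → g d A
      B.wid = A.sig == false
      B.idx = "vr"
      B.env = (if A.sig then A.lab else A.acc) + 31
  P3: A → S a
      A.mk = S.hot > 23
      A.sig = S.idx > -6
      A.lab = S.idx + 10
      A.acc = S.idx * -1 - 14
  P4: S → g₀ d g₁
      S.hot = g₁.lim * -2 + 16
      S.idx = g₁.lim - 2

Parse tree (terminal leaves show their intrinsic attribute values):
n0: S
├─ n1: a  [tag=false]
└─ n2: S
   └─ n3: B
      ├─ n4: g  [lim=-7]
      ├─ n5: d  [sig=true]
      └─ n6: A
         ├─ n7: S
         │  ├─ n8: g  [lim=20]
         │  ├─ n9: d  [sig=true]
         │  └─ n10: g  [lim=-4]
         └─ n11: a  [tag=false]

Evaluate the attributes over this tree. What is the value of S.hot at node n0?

1. n1.tag = false  [terminal]
2. n4.lim = -7  [terminal]
3. n5.sig = true  [terminal]
4. n8.lim = 20  [terminal]
5. n9.sig = true  [terminal]
6. n10.lim = -4  [terminal]
7. n7.hot = 24  [g₁.lim * -2 + 16]
8. n7.idx = -6  [g₁.lim - 2]
9. n11.tag = false  [terminal]
10. n6.mk = true  [S.hot > 23]
11. n6.sig = false  [S.idx > -6]
12. n6.lab = 4  [S.idx + 10]
13. n6.acc = -8  [S.idx * -1 - 14]
14. n3.wid = true  [A.sig == false]
15. n3.idx = "vr"  ["vr"]
16. n3.env = 23  [(if A.sig then A.lab else A.acc) + 31]
17. n2.hot = 20  [20]
18. n2.idx = -1  [B.env - 24]
19. n0.hot = 1  [S₁.idx + 2]
20. n0.idx = -5  [S₁.idx - 4]

1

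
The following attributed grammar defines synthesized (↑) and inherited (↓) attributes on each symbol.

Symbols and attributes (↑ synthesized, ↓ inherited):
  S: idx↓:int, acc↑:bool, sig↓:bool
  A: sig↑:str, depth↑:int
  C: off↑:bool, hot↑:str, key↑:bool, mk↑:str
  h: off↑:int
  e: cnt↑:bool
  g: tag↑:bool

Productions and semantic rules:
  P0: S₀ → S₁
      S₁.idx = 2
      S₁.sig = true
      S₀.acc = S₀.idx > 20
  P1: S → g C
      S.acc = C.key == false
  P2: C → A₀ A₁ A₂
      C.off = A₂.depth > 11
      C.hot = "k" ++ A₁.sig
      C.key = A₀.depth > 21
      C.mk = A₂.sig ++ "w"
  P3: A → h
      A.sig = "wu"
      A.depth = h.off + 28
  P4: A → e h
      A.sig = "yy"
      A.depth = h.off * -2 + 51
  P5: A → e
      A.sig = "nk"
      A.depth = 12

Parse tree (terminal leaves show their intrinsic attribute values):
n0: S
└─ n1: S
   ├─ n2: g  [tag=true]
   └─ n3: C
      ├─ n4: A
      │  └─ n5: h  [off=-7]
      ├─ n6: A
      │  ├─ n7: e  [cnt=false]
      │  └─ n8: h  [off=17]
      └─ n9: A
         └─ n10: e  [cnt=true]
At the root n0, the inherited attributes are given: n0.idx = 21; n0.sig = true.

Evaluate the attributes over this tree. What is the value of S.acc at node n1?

1. n0.idx = 21  [given at root]
2. n0.sig = true  [given at root]
3. n1.idx = 2  [2]
4. n1.sig = true  [true]
5. n2.tag = true  [terminal]
6. n5.off = -7  [terminal]
7. n4.sig = "wu"  ["wu"]
8. n4.depth = 21  [h.off + 28]
9. n7.cnt = false  [terminal]
10. n8.off = 17  [terminal]
11. n6.sig = "yy"  ["yy"]
12. n6.depth = 17  [h.off * -2 + 51]
13. n10.cnt = true  [terminal]
14. n9.sig = "nk"  ["nk"]
15. n9.depth = 12  [12]
16. n3.off = true  [A₂.depth > 11]
17. n3.hot = "kyy"  ["k" ++ A₁.sig]
18. n3.key = false  [A₀.depth > 21]
19. n3.mk = "nkw"  [A₂.sig ++ "w"]
20. n1.acc = true  [C.key == false]
21. n0.acc = true  [S₀.idx > 20]

true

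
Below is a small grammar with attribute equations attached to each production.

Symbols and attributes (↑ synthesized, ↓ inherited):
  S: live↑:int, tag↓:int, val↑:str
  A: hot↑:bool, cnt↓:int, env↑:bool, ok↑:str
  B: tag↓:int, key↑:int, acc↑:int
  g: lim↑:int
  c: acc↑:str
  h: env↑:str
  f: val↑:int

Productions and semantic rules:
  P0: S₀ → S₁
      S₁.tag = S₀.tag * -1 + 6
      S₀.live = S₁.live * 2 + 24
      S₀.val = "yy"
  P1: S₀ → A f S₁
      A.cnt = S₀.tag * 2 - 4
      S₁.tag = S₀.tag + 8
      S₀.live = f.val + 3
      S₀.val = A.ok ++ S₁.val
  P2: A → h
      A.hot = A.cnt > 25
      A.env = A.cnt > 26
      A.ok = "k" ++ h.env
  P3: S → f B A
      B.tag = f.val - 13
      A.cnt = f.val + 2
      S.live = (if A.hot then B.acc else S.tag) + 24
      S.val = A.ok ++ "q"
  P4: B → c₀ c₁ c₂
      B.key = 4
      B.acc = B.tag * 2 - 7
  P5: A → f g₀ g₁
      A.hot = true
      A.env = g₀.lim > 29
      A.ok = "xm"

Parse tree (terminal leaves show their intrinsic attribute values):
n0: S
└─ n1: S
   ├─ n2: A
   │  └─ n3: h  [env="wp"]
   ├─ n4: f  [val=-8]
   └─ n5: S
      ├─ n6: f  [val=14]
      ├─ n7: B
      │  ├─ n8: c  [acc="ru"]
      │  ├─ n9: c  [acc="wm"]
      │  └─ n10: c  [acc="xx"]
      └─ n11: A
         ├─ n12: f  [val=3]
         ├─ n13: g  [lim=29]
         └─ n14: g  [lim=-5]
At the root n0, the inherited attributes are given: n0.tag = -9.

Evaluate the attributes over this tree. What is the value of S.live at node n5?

1. n0.tag = -9  [given at root]
2. n1.tag = 15  [S₀.tag * -1 + 6]
3. n2.cnt = 26  [S₀.tag * 2 - 4]
4. n3.env = "wp"  [terminal]
5. n2.hot = true  [A.cnt > 25]
6. n2.env = false  [A.cnt > 26]
7. n2.ok = "kwp"  ["k" ++ h.env]
8. n4.val = -8  [terminal]
9. n5.tag = 23  [S₀.tag + 8]
10. n6.val = 14  [terminal]
11. n7.tag = 1  [f.val - 13]
12. n8.acc = "ru"  [terminal]
13. n9.acc = "wm"  [terminal]
14. n10.acc = "xx"  [terminal]
15. n7.key = 4  [4]
16. n7.acc = -5  [B.tag * 2 - 7]
17. n11.cnt = 16  [f.val + 2]
18. n12.val = 3  [terminal]
19. n13.lim = 29  [terminal]
20. n14.lim = -5  [terminal]
21. n11.hot = true  [true]
22. n11.env = false  [g₀.lim > 29]
23. n11.ok = "xm"  ["xm"]
24. n5.live = 19  [(if A.hot then B.acc else S.tag) + 24]
25. n5.val = "xmq"  [A.ok ++ "q"]
26. n1.live = -5  [f.val + 3]
27. n1.val = "kwpxmq"  [A.ok ++ S₁.val]
28. n0.live = 14  [S₁.live * 2 + 24]
29. n0.val = "yy"  ["yy"]

19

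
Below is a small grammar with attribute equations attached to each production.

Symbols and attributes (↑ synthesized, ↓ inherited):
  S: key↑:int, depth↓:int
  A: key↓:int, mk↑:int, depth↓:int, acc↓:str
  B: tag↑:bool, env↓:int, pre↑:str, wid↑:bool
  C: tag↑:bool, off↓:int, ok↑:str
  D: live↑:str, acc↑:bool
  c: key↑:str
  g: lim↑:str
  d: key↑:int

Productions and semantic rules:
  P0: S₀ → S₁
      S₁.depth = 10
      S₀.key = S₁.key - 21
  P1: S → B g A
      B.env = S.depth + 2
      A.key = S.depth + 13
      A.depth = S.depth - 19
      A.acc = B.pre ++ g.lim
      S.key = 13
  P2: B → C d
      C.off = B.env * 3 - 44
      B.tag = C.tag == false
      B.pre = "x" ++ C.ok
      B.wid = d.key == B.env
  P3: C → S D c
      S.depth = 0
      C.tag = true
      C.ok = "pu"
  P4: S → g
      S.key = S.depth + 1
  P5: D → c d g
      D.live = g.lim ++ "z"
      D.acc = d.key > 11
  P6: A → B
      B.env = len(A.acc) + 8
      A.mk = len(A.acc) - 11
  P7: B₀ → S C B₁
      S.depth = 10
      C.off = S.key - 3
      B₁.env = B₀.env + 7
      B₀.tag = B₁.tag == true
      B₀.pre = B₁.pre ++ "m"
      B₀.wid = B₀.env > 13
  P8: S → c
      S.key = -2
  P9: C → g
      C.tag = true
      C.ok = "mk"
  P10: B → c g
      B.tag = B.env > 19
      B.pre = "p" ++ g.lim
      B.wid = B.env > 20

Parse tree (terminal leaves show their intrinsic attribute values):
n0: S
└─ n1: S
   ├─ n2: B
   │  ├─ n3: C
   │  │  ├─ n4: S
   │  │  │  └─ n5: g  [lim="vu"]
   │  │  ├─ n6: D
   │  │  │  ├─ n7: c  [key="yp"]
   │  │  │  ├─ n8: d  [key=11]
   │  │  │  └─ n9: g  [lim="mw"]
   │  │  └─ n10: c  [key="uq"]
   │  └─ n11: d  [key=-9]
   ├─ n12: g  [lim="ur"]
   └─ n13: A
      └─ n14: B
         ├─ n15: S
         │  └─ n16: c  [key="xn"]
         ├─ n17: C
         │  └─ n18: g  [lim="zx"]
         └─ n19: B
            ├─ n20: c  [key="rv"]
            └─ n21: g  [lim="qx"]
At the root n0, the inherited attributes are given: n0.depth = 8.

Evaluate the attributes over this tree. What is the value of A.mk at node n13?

-6

1. n0.depth = 8  [given at root]
2. n1.depth = 10  [10]
3. n2.env = 12  [S.depth + 2]
4. n3.off = -8  [B.env * 3 - 44]
5. n4.depth = 0  [0]
6. n5.lim = "vu"  [terminal]
7. n4.key = 1  [S.depth + 1]
8. n7.key = "yp"  [terminal]
9. n8.key = 11  [terminal]
10. n9.lim = "mw"  [terminal]
11. n6.live = "mwz"  [g.lim ++ "z"]
12. n6.acc = false  [d.key > 11]
13. n10.key = "uq"  [terminal]
14. n3.tag = true  [true]
15. n3.ok = "pu"  ["pu"]
16. n11.key = -9  [terminal]
17. n2.tag = false  [C.tag == false]
18. n2.pre = "xpu"  ["x" ++ C.ok]
19. n2.wid = false  [d.key == B.env]
20. n12.lim = "ur"  [terminal]
21. n13.key = 23  [S.depth + 13]
22. n13.depth = -9  [S.depth - 19]
23. n13.acc = "xpuur"  [B.pre ++ g.lim]
24. n14.env = 13  [len(A.acc) + 8]
25. n15.depth = 10  [10]
26. n16.key = "xn"  [terminal]
27. n15.key = -2  [-2]
28. n17.off = -5  [S.key - 3]
29. n18.lim = "zx"  [terminal]
30. n17.tag = true  [true]
31. n17.ok = "mk"  ["mk"]
32. n19.env = 20  [B₀.env + 7]
33. n20.key = "rv"  [terminal]
34. n21.lim = "qx"  [terminal]
35. n19.tag = true  [B.env > 19]
36. n19.pre = "pqx"  ["p" ++ g.lim]
37. n19.wid = false  [B.env > 20]
38. n14.tag = true  [B₁.tag == true]
39. n14.pre = "pqxm"  [B₁.pre ++ "m"]
40. n14.wid = false  [B₀.env > 13]
41. n13.mk = -6  [len(A.acc) - 11]
42. n1.key = 13  [13]
43. n0.key = -8  [S₁.key - 21]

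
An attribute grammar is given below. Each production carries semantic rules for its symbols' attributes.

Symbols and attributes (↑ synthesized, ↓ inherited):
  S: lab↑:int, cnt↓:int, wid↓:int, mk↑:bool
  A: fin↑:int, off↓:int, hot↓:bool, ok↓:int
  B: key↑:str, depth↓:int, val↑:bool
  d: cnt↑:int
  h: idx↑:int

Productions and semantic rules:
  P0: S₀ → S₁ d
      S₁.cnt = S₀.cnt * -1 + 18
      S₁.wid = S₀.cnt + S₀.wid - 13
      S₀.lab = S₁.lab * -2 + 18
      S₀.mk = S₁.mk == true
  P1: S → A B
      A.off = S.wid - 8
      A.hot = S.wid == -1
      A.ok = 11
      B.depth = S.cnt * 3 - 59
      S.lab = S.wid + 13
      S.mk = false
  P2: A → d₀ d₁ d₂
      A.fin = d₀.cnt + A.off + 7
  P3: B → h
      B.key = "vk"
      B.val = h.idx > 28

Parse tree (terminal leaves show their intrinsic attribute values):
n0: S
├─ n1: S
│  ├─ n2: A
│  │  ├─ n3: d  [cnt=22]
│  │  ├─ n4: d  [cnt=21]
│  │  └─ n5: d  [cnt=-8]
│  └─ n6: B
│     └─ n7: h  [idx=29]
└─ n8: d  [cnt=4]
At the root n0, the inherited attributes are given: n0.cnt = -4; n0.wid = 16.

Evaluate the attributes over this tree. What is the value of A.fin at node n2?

20

1. n0.cnt = -4  [given at root]
2. n0.wid = 16  [given at root]
3. n1.cnt = 22  [S₀.cnt * -1 + 18]
4. n1.wid = -1  [S₀.cnt + S₀.wid - 13]
5. n2.off = -9  [S.wid - 8]
6. n2.hot = true  [S.wid == -1]
7. n2.ok = 11  [11]
8. n3.cnt = 22  [terminal]
9. n4.cnt = 21  [terminal]
10. n5.cnt = -8  [terminal]
11. n2.fin = 20  [d₀.cnt + A.off + 7]
12. n6.depth = 7  [S.cnt * 3 - 59]
13. n7.idx = 29  [terminal]
14. n6.key = "vk"  ["vk"]
15. n6.val = true  [h.idx > 28]
16. n1.lab = 12  [S.wid + 13]
17. n1.mk = false  [false]
18. n8.cnt = 4  [terminal]
19. n0.lab = -6  [S₁.lab * -2 + 18]
20. n0.mk = false  [S₁.mk == true]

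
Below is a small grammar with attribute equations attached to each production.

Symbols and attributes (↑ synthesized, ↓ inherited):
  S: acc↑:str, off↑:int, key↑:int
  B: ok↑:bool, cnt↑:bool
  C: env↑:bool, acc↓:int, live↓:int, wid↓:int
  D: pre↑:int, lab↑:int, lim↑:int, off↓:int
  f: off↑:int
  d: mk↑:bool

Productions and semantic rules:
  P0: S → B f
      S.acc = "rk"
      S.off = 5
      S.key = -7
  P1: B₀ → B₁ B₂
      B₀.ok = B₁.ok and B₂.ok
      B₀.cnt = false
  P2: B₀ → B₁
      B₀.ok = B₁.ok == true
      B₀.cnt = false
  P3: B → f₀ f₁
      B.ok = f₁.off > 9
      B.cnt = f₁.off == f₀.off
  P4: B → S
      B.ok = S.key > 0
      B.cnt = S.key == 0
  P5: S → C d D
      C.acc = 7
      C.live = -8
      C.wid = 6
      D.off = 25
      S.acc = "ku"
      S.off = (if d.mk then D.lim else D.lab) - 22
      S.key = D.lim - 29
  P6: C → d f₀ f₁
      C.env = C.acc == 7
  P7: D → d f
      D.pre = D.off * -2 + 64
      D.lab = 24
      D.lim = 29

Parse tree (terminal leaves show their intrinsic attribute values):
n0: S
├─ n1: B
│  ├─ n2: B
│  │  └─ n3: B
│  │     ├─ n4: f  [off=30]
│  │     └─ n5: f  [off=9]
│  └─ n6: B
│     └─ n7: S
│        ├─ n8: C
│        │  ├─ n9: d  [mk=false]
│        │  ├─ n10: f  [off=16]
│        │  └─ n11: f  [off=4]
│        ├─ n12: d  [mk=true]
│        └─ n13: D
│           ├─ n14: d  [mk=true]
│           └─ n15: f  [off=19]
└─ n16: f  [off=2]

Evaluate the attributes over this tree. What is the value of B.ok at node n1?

1. n4.off = 30  [terminal]
2. n5.off = 9  [terminal]
3. n3.ok = false  [f₁.off > 9]
4. n3.cnt = false  [f₁.off == f₀.off]
5. n2.ok = false  [B₁.ok == true]
6. n2.cnt = false  [false]
7. n8.acc = 7  [7]
8. n8.live = -8  [-8]
9. n8.wid = 6  [6]
10. n9.mk = false  [terminal]
11. n10.off = 16  [terminal]
12. n11.off = 4  [terminal]
13. n8.env = true  [C.acc == 7]
14. n12.mk = true  [terminal]
15. n13.off = 25  [25]
16. n14.mk = true  [terminal]
17. n15.off = 19  [terminal]
18. n13.pre = 14  [D.off * -2 + 64]
19. n13.lab = 24  [24]
20. n13.lim = 29  [29]
21. n7.acc = "ku"  ["ku"]
22. n7.off = 7  [(if d.mk then D.lim else D.lab) - 22]
23. n7.key = 0  [D.lim - 29]
24. n6.ok = false  [S.key > 0]
25. n6.cnt = true  [S.key == 0]
26. n1.ok = false  [B₁.ok and B₂.ok]
27. n1.cnt = false  [false]
28. n16.off = 2  [terminal]
29. n0.acc = "rk"  ["rk"]
30. n0.off = 5  [5]
31. n0.key = -7  [-7]

false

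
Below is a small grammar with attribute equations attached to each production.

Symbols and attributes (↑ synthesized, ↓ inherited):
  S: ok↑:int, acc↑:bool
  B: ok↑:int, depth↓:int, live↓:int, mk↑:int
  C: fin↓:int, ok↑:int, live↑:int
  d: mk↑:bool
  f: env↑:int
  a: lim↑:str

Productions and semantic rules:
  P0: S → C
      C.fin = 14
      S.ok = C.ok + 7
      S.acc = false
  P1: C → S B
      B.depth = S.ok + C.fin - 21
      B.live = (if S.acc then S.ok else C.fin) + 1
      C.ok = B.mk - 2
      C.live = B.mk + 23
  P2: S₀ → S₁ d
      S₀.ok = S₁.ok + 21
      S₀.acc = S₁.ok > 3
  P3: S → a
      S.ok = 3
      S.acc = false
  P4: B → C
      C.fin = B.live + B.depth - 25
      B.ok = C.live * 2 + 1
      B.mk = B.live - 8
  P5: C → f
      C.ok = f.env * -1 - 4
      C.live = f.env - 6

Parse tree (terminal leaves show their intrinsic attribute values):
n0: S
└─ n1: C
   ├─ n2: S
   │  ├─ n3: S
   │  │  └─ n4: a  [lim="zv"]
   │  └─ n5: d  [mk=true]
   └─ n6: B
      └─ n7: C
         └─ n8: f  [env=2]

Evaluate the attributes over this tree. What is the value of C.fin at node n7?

1. n1.fin = 14  [14]
2. n4.lim = "zv"  [terminal]
3. n3.ok = 3  [3]
4. n3.acc = false  [false]
5. n5.mk = true  [terminal]
6. n2.ok = 24  [S₁.ok + 21]
7. n2.acc = false  [S₁.ok > 3]
8. n6.depth = 17  [S.ok + C.fin - 21]
9. n6.live = 15  [(if S.acc then S.ok else C.fin) + 1]
10. n7.fin = 7  [B.live + B.depth - 25]
11. n8.env = 2  [terminal]
12. n7.ok = -6  [f.env * -1 - 4]
13. n7.live = -4  [f.env - 6]
14. n6.ok = -7  [C.live * 2 + 1]
15. n6.mk = 7  [B.live - 8]
16. n1.ok = 5  [B.mk - 2]
17. n1.live = 30  [B.mk + 23]
18. n0.ok = 12  [C.ok + 7]
19. n0.acc = false  [false]

7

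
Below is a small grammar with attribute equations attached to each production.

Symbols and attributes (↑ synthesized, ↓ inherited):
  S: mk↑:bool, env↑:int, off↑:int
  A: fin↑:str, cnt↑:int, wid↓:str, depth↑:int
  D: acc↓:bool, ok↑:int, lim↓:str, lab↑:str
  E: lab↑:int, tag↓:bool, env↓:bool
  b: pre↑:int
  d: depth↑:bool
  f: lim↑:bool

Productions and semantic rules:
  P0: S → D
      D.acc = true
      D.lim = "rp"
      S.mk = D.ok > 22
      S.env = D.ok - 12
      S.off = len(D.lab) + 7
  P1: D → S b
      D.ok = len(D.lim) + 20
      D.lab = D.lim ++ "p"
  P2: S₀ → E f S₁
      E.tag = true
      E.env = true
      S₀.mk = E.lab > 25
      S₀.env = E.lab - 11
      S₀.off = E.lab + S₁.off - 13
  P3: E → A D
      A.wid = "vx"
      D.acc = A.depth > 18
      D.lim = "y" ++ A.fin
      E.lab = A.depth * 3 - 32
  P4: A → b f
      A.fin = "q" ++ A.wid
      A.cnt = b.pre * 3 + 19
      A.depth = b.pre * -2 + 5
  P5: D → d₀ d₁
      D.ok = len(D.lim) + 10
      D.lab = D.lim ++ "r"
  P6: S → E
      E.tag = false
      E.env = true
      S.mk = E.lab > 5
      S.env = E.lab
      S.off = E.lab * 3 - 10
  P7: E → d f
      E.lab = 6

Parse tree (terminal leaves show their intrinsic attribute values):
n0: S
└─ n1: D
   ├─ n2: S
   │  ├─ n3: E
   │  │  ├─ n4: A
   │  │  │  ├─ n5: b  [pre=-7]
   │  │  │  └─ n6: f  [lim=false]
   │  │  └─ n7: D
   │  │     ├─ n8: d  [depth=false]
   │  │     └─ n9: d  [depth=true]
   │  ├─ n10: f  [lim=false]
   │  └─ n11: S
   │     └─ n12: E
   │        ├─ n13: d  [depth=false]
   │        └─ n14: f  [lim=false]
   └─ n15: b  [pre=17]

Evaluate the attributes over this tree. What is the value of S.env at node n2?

1. n1.acc = true  [true]
2. n1.lim = "rp"  ["rp"]
3. n3.tag = true  [true]
4. n3.env = true  [true]
5. n4.wid = "vx"  ["vx"]
6. n5.pre = -7  [terminal]
7. n6.lim = false  [terminal]
8. n4.fin = "qvx"  ["q" ++ A.wid]
9. n4.cnt = -2  [b.pre * 3 + 19]
10. n4.depth = 19  [b.pre * -2 + 5]
11. n7.acc = true  [A.depth > 18]
12. n7.lim = "yqvx"  ["y" ++ A.fin]
13. n8.depth = false  [terminal]
14. n9.depth = true  [terminal]
15. n7.ok = 14  [len(D.lim) + 10]
16. n7.lab = "yqvxr"  [D.lim ++ "r"]
17. n3.lab = 25  [A.depth * 3 - 32]
18. n10.lim = false  [terminal]
19. n12.tag = false  [false]
20. n12.env = true  [true]
21. n13.depth = false  [terminal]
22. n14.lim = false  [terminal]
23. n12.lab = 6  [6]
24. n11.mk = true  [E.lab > 5]
25. n11.env = 6  [E.lab]
26. n11.off = 8  [E.lab * 3 - 10]
27. n2.mk = false  [E.lab > 25]
28. n2.env = 14  [E.lab - 11]
29. n2.off = 20  [E.lab + S₁.off - 13]
30. n15.pre = 17  [terminal]
31. n1.ok = 22  [len(D.lim) + 20]
32. n1.lab = "rpp"  [D.lim ++ "p"]
33. n0.mk = false  [D.ok > 22]
34. n0.env = 10  [D.ok - 12]
35. n0.off = 10  [len(D.lab) + 7]

14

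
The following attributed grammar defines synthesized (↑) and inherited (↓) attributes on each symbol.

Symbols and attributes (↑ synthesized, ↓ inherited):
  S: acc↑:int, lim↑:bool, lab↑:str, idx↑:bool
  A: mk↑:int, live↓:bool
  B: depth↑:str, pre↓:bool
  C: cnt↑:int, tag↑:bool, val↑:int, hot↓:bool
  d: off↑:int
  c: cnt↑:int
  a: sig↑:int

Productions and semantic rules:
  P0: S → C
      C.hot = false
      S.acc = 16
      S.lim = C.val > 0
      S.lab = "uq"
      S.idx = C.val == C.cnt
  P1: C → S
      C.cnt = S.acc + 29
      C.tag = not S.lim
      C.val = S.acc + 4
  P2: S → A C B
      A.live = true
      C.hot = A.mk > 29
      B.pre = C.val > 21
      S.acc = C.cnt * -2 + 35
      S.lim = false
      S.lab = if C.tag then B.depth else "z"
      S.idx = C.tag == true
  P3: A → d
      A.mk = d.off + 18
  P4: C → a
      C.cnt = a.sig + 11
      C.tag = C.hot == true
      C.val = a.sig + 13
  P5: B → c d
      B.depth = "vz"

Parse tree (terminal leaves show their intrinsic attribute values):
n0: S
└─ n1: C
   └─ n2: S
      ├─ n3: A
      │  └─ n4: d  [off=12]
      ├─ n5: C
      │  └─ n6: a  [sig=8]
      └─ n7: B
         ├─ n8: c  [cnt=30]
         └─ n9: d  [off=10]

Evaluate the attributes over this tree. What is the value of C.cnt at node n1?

1. n1.hot = false  [false]
2. n3.live = true  [true]
3. n4.off = 12  [terminal]
4. n3.mk = 30  [d.off + 18]
5. n5.hot = true  [A.mk > 29]
6. n6.sig = 8  [terminal]
7. n5.cnt = 19  [a.sig + 11]
8. n5.tag = true  [C.hot == true]
9. n5.val = 21  [a.sig + 13]
10. n7.pre = false  [C.val > 21]
11. n8.cnt = 30  [terminal]
12. n9.off = 10  [terminal]
13. n7.depth = "vz"  ["vz"]
14. n2.acc = -3  [C.cnt * -2 + 35]
15. n2.lim = false  [false]
16. n2.lab = "vz"  [if C.tag then B.depth else "z"]
17. n2.idx = true  [C.tag == true]
18. n1.cnt = 26  [S.acc + 29]
19. n1.tag = true  [not S.lim]
20. n1.val = 1  [S.acc + 4]
21. n0.acc = 16  [16]
22. n0.lim = true  [C.val > 0]
23. n0.lab = "uq"  ["uq"]
24. n0.idx = false  [C.val == C.cnt]

26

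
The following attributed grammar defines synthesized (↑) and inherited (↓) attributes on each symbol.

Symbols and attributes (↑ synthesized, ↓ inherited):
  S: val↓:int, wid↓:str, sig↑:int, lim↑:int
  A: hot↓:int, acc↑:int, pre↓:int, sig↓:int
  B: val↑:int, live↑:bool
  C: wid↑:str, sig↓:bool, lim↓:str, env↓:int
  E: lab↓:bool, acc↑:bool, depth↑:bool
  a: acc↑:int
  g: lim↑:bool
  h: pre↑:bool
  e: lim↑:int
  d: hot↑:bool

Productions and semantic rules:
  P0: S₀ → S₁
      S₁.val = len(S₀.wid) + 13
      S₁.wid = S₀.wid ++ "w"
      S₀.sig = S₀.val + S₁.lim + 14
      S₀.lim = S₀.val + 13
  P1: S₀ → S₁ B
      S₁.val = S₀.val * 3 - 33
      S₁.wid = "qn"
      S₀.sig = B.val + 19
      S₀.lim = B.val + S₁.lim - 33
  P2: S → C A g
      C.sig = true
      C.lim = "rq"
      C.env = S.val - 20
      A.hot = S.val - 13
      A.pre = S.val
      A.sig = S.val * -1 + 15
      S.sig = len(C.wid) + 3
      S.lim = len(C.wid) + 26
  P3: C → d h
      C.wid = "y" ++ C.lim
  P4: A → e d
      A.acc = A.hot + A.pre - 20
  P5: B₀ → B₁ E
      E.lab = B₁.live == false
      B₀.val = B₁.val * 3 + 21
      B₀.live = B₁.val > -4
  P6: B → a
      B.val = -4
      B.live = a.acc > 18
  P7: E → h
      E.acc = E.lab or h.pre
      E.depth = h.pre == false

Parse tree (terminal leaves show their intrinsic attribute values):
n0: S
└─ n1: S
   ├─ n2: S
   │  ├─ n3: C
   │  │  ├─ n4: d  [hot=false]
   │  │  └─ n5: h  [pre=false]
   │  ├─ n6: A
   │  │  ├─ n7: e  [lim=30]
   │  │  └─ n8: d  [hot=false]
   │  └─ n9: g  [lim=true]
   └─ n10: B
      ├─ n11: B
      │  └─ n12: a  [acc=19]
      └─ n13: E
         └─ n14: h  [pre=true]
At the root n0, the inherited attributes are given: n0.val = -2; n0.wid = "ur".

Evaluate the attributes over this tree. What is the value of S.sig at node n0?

17

1. n0.val = -2  [given at root]
2. n0.wid = "ur"  [given at root]
3. n1.val = 15  [len(S₀.wid) + 13]
4. n1.wid = "urw"  [S₀.wid ++ "w"]
5. n2.val = 12  [S₀.val * 3 - 33]
6. n2.wid = "qn"  ["qn"]
7. n3.sig = true  [true]
8. n3.lim = "rq"  ["rq"]
9. n3.env = -8  [S.val - 20]
10. n4.hot = false  [terminal]
11. n5.pre = false  [terminal]
12. n3.wid = "yrq"  ["y" ++ C.lim]
13. n6.hot = -1  [S.val - 13]
14. n6.pre = 12  [S.val]
15. n6.sig = 3  [S.val * -1 + 15]
16. n7.lim = 30  [terminal]
17. n8.hot = false  [terminal]
18. n6.acc = -9  [A.hot + A.pre - 20]
19. n9.lim = true  [terminal]
20. n2.sig = 6  [len(C.wid) + 3]
21. n2.lim = 29  [len(C.wid) + 26]
22. n12.acc = 19  [terminal]
23. n11.val = -4  [-4]
24. n11.live = true  [a.acc > 18]
25. n13.lab = false  [B₁.live == false]
26. n14.pre = true  [terminal]
27. n13.acc = true  [E.lab or h.pre]
28. n13.depth = false  [h.pre == false]
29. n10.val = 9  [B₁.val * 3 + 21]
30. n10.live = false  [B₁.val > -4]
31. n1.sig = 28  [B.val + 19]
32. n1.lim = 5  [B.val + S₁.lim - 33]
33. n0.sig = 17  [S₀.val + S₁.lim + 14]
34. n0.lim = 11  [S₀.val + 13]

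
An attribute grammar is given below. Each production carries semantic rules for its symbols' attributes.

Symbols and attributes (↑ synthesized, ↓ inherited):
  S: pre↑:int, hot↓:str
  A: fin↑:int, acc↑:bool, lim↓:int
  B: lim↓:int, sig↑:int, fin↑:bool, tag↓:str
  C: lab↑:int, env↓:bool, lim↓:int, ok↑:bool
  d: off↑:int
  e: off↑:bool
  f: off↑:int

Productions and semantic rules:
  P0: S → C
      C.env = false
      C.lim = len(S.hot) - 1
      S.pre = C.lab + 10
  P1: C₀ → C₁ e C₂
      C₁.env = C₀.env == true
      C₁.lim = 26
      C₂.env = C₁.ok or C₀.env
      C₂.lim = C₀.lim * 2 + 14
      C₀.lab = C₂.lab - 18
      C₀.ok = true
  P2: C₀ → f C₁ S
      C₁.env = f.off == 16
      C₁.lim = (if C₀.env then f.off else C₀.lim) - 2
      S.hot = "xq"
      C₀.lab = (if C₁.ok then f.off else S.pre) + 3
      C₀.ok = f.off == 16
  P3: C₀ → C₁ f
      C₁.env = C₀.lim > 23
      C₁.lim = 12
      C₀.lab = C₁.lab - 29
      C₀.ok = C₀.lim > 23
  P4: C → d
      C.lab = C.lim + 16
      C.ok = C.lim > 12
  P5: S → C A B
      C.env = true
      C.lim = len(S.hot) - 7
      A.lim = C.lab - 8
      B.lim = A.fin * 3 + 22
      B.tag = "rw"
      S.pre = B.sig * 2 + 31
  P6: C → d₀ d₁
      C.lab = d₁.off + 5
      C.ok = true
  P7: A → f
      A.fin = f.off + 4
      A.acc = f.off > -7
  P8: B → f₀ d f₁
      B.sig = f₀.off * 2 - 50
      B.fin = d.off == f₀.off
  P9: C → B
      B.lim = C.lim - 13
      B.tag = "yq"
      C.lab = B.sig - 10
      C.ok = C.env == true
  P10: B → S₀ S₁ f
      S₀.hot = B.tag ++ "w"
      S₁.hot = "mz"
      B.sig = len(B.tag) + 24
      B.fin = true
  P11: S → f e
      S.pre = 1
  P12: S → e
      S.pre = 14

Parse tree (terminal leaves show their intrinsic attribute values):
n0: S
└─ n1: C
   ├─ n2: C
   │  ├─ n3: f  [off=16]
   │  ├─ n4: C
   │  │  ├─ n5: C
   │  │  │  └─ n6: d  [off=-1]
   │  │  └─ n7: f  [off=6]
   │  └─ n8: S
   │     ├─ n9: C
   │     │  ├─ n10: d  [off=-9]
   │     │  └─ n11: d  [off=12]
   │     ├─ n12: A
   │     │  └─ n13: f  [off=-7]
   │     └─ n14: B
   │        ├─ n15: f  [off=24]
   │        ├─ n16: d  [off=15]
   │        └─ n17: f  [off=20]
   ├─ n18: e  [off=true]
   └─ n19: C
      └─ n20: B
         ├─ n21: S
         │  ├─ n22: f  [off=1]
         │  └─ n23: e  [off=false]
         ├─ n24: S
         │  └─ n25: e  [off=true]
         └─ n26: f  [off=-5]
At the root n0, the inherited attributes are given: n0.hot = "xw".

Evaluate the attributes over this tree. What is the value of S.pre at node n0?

8

1. n0.hot = "xw"  [given at root]
2. n1.env = false  [false]
3. n1.lim = 1  [len(S.hot) - 1]
4. n2.env = false  [C₀.env == true]
5. n2.lim = 26  [26]
6. n3.off = 16  [terminal]
7. n4.env = true  [f.off == 16]
8. n4.lim = 24  [(if C₀.env then f.off else C₀.lim) - 2]
9. n5.env = true  [C₀.lim > 23]
10. n5.lim = 12  [12]
11. n6.off = -1  [terminal]
12. n5.lab = 28  [C.lim + 16]
13. n5.ok = false  [C.lim > 12]
14. n7.off = 6  [terminal]
15. n4.lab = -1  [C₁.lab - 29]
16. n4.ok = true  [C₀.lim > 23]
17. n8.hot = "xq"  ["xq"]
18. n9.env = true  [true]
19. n9.lim = -5  [len(S.hot) - 7]
20. n10.off = -9  [terminal]
21. n11.off = 12  [terminal]
22. n9.lab = 17  [d₁.off + 5]
23. n9.ok = true  [true]
24. n12.lim = 9  [C.lab - 8]
25. n13.off = -7  [terminal]
26. n12.fin = -3  [f.off + 4]
27. n12.acc = false  [f.off > -7]
28. n14.lim = 13  [A.fin * 3 + 22]
29. n14.tag = "rw"  ["rw"]
30. n15.off = 24  [terminal]
31. n16.off = 15  [terminal]
32. n17.off = 20  [terminal]
33. n14.sig = -2  [f₀.off * 2 - 50]
34. n14.fin = false  [d.off == f₀.off]
35. n8.pre = 27  [B.sig * 2 + 31]
36. n2.lab = 19  [(if C₁.ok then f.off else S.pre) + 3]
37. n2.ok = true  [f.off == 16]
38. n18.off = true  [terminal]
39. n19.env = true  [C₁.ok or C₀.env]
40. n19.lim = 16  [C₀.lim * 2 + 14]
41. n20.lim = 3  [C.lim - 13]
42. n20.tag = "yq"  ["yq"]
43. n21.hot = "yqw"  [B.tag ++ "w"]
44. n22.off = 1  [terminal]
45. n23.off = false  [terminal]
46. n21.pre = 1  [1]
47. n24.hot = "mz"  ["mz"]
48. n25.off = true  [terminal]
49. n24.pre = 14  [14]
50. n26.off = -5  [terminal]
51. n20.sig = 26  [len(B.tag) + 24]
52. n20.fin = true  [true]
53. n19.lab = 16  [B.sig - 10]
54. n19.ok = true  [C.env == true]
55. n1.lab = -2  [C₂.lab - 18]
56. n1.ok = true  [true]
57. n0.pre = 8  [C.lab + 10]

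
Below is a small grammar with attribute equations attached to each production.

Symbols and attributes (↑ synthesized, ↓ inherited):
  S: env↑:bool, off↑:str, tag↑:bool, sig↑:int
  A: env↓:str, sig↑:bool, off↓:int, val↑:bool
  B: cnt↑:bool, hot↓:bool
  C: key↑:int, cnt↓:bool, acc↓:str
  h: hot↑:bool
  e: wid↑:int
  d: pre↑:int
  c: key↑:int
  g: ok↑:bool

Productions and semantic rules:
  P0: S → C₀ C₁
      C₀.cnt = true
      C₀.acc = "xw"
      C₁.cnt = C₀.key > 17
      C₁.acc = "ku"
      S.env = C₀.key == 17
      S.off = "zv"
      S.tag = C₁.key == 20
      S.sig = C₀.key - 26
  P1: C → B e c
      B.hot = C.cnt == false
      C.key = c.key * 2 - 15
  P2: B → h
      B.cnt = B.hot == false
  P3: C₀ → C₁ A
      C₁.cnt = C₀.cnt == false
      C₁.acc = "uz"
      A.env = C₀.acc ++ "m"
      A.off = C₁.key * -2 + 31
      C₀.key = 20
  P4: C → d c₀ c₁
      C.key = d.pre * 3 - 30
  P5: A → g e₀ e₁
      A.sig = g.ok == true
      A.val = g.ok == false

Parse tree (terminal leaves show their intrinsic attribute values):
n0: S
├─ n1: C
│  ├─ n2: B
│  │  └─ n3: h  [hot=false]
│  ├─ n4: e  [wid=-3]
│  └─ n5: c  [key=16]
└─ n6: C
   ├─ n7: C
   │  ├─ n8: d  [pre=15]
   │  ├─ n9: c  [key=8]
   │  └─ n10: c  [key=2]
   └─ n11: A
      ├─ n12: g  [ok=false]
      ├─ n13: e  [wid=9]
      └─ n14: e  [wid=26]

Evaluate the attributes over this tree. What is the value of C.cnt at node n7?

1. n1.cnt = true  [true]
2. n1.acc = "xw"  ["xw"]
3. n2.hot = false  [C.cnt == false]
4. n3.hot = false  [terminal]
5. n2.cnt = true  [B.hot == false]
6. n4.wid = -3  [terminal]
7. n5.key = 16  [terminal]
8. n1.key = 17  [c.key * 2 - 15]
9. n6.cnt = false  [C₀.key > 17]
10. n6.acc = "ku"  ["ku"]
11. n7.cnt = true  [C₀.cnt == false]
12. n7.acc = "uz"  ["uz"]
13. n8.pre = 15  [terminal]
14. n9.key = 8  [terminal]
15. n10.key = 2  [terminal]
16. n7.key = 15  [d.pre * 3 - 30]
17. n11.env = "kum"  [C₀.acc ++ "m"]
18. n11.off = 1  [C₁.key * -2 + 31]
19. n12.ok = false  [terminal]
20. n13.wid = 9  [terminal]
21. n14.wid = 26  [terminal]
22. n11.sig = false  [g.ok == true]
23. n11.val = true  [g.ok == false]
24. n6.key = 20  [20]
25. n0.env = true  [C₀.key == 17]
26. n0.off = "zv"  ["zv"]
27. n0.tag = true  [C₁.key == 20]
28. n0.sig = -9  [C₀.key - 26]

true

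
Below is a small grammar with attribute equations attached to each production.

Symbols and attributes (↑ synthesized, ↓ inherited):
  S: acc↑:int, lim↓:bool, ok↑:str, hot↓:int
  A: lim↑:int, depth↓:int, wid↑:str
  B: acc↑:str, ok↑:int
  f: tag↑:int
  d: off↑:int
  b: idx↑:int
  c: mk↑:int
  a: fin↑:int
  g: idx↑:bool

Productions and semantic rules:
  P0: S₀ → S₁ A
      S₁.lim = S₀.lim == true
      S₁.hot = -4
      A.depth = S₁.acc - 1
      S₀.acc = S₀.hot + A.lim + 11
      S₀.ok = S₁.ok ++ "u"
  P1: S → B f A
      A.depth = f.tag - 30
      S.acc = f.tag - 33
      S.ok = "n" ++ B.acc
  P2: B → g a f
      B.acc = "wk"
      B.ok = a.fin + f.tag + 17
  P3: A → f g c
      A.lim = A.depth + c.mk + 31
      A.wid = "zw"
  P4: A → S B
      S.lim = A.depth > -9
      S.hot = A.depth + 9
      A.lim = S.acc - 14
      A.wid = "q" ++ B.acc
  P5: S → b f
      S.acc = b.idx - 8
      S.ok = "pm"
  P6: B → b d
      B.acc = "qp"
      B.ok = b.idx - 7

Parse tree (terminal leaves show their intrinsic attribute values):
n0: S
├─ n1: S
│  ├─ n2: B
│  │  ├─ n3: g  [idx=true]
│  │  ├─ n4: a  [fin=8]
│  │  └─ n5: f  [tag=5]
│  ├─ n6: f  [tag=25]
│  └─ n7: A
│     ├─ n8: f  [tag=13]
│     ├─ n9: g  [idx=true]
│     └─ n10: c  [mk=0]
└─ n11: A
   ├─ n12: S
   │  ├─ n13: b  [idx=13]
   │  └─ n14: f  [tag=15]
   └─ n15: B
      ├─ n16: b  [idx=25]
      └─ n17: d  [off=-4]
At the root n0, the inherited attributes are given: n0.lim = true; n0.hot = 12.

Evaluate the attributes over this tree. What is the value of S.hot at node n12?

0

1. n0.lim = true  [given at root]
2. n0.hot = 12  [given at root]
3. n1.lim = true  [S₀.lim == true]
4. n1.hot = -4  [-4]
5. n3.idx = true  [terminal]
6. n4.fin = 8  [terminal]
7. n5.tag = 5  [terminal]
8. n2.acc = "wk"  ["wk"]
9. n2.ok = 30  [a.fin + f.tag + 17]
10. n6.tag = 25  [terminal]
11. n7.depth = -5  [f.tag - 30]
12. n8.tag = 13  [terminal]
13. n9.idx = true  [terminal]
14. n10.mk = 0  [terminal]
15. n7.lim = 26  [A.depth + c.mk + 31]
16. n7.wid = "zw"  ["zw"]
17. n1.acc = -8  [f.tag - 33]
18. n1.ok = "nwk"  ["n" ++ B.acc]
19. n11.depth = -9  [S₁.acc - 1]
20. n12.lim = false  [A.depth > -9]
21. n12.hot = 0  [A.depth + 9]
22. n13.idx = 13  [terminal]
23. n14.tag = 15  [terminal]
24. n12.acc = 5  [b.idx - 8]
25. n12.ok = "pm"  ["pm"]
26. n16.idx = 25  [terminal]
27. n17.off = -4  [terminal]
28. n15.acc = "qp"  ["qp"]
29. n15.ok = 18  [b.idx - 7]
30. n11.lim = -9  [S.acc - 14]
31. n11.wid = "qqp"  ["q" ++ B.acc]
32. n0.acc = 14  [S₀.hot + A.lim + 11]
33. n0.ok = "nwku"  [S₁.ok ++ "u"]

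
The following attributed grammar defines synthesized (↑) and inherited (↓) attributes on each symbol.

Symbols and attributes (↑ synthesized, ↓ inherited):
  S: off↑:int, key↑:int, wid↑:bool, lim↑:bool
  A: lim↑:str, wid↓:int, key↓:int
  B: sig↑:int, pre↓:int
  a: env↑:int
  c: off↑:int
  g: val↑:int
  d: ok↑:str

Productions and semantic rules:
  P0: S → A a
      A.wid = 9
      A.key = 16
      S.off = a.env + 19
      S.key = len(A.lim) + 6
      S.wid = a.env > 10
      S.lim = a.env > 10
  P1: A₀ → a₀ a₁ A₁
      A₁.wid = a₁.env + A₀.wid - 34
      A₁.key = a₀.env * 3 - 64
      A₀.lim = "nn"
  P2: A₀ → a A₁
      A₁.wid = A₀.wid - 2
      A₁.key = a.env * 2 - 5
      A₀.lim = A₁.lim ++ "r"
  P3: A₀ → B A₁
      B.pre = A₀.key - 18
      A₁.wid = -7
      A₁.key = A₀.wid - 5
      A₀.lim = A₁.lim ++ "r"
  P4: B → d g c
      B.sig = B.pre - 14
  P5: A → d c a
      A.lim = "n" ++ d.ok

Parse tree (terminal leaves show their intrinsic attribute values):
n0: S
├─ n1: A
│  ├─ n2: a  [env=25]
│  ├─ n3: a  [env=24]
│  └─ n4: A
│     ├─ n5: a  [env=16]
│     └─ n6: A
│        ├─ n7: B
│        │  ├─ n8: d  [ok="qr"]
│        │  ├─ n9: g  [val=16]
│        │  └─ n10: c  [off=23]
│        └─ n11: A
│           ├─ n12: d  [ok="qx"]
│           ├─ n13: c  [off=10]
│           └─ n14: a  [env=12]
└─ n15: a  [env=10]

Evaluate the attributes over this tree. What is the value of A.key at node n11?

-8

1. n1.wid = 9  [9]
2. n1.key = 16  [16]
3. n2.env = 25  [terminal]
4. n3.env = 24  [terminal]
5. n4.wid = -1  [a₁.env + A₀.wid - 34]
6. n4.key = 11  [a₀.env * 3 - 64]
7. n5.env = 16  [terminal]
8. n6.wid = -3  [A₀.wid - 2]
9. n6.key = 27  [a.env * 2 - 5]
10. n7.pre = 9  [A₀.key - 18]
11. n8.ok = "qr"  [terminal]
12. n9.val = 16  [terminal]
13. n10.off = 23  [terminal]
14. n7.sig = -5  [B.pre - 14]
15. n11.wid = -7  [-7]
16. n11.key = -8  [A₀.wid - 5]
17. n12.ok = "qx"  [terminal]
18. n13.off = 10  [terminal]
19. n14.env = 12  [terminal]
20. n11.lim = "nqx"  ["n" ++ d.ok]
21. n6.lim = "nqxr"  [A₁.lim ++ "r"]
22. n4.lim = "nqxrr"  [A₁.lim ++ "r"]
23. n1.lim = "nn"  ["nn"]
24. n15.env = 10  [terminal]
25. n0.off = 29  [a.env + 19]
26. n0.key = 8  [len(A.lim) + 6]
27. n0.wid = false  [a.env > 10]
28. n0.lim = false  [a.env > 10]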